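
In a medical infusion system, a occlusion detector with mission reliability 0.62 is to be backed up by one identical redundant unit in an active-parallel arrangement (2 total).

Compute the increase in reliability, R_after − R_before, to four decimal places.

R_before = 0.62
R_after = 1 − (1 − 0.62)^2 = 0.8556
ΔR = 0.8556 − 0.62 = 0.2356

0.2356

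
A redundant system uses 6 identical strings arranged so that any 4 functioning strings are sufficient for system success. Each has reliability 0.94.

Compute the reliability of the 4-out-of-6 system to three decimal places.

R = Σ_{i=4}^{6} C(6,i) p^i (1−p)^{6−i} with p = 0.94
C(6,4)·0.94^4·0.06^2 = 0.04216
C(6,5)·0.94^5·0.06^1 = 0.26421
C(6,6)·0.94^6·0.06^0 = 0.68987
Sum = 0.996

0.996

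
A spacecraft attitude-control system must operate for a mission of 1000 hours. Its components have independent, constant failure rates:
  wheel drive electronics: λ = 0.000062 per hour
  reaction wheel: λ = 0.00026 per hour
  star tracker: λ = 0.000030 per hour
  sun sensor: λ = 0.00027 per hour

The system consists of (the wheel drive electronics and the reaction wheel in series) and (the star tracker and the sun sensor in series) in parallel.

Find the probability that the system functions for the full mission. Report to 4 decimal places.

R(wheel drive electronics) = exp(−0.000062 × 1000) = 0.939883
R(reaction wheel) = exp(−0.00026 × 1000) = 0.771052
R(star tracker) = exp(−0.000030 × 1000) = 0.970446
R(sun sensor) = exp(−0.00027 × 1000) = 0.763379
Series (wheel drive electronics and reaction wheel): 0.939883 × 0.771052 = 0.724699
Series (star tracker and sun sensor): 0.970446 × 0.763379 = 0.740818
Parallel ([0.724699] and [0.740818]): 1 − (1 − 0.724699)(1 − 0.740818) = 0.9286

0.9286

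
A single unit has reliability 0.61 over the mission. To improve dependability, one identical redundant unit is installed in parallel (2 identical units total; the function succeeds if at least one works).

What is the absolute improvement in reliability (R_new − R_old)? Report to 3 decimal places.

0.238

R_before = 0.61
R_after = 1 − (1 − 0.61)^2 = 0.848
ΔR = 0.848 − 0.61 = 0.238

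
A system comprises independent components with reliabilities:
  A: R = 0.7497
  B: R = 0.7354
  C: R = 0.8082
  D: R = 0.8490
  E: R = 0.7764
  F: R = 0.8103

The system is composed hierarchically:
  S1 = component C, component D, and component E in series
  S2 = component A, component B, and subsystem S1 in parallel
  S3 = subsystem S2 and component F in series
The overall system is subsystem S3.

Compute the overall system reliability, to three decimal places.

Series (C, D, and E): 0.80820 × 0.84900 × 0.77640 = 0.53274
Parallel (A, B, and [0.53274]): 1 − (1 − 0.74970)(1 − 0.73540)(1 − 0.53274) = 0.96905
Series ([0.96905] and F): 0.96905 × 0.81030 = 0.785

0.785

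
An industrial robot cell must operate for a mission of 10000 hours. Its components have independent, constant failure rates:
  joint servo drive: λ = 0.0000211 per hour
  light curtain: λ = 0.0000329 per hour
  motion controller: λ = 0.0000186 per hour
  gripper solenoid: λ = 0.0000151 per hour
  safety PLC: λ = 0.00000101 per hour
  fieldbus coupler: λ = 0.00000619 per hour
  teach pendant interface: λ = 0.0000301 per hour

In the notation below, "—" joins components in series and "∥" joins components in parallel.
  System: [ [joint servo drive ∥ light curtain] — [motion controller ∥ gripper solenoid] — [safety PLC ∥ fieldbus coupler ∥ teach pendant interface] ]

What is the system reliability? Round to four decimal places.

R(joint servo drive) = exp(−0.0000211 × 10000) = 0.809774
R(light curtain) = exp(−0.0000329 × 10000) = 0.719643
R(motion controller) = exp(−0.0000186 × 10000) = 0.830274
R(gripper solenoid) = exp(−0.0000151 × 10000) = 0.859848
R(safety PLC) = exp(−0.00000101 × 10000) = 0.989951
R(fieldbus coupler) = exp(−0.00000619 × 10000) = 0.939977
R(teach pendant interface) = exp(−0.0000301 × 10000) = 0.740078
Parallel (joint servo drive and light curtain): 1 − (1 − 0.809774)(1 − 0.719643) = 0.946669
Parallel (motion controller and gripper solenoid): 1 − (1 − 0.830274)(1 − 0.859848) = 0.976213
Parallel (safety PLC, fieldbus coupler, and teach pendant interface): 1 − (1 − 0.989951)(1 − 0.939977)(1 − 0.740078) = 0.999843
Series ([0.946669], [0.976213], and [0.999843]): 0.946669 × 0.976213 × 0.999843 = 0.9240

0.9240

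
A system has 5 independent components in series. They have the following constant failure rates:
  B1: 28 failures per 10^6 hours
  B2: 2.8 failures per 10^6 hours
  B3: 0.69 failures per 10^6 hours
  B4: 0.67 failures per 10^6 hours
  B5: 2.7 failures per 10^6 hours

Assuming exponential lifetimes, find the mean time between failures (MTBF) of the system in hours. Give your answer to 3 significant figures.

Series of exponential components: λ_sys = Σ λ_i
λ_sys = 0.000028 + 0.0000028 + 0.00000069 + 0.00000067 + 0.0000027 = 3.4860e-05 /h
MTBF = 1 / λ_sys = 28700 h

28700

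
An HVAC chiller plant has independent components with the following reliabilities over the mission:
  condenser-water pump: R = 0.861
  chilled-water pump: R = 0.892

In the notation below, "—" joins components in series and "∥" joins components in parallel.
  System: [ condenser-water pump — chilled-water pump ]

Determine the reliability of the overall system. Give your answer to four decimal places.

Series (condenser-water pump and chilled-water pump): 0.861000 × 0.892000 = 0.7680

0.7680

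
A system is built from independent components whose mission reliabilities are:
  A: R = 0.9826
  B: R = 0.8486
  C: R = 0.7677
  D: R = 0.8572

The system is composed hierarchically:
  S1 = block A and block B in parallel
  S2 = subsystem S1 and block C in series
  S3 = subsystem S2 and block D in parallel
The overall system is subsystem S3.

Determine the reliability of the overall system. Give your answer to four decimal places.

Parallel (A and B): 1 − (1 − 0.982600)(1 − 0.848600) = 0.997366
Series ([0.997366] and C): 0.997366 × 0.767700 = 0.765678
Parallel ([0.765678] and D): 1 − (1 − 0.765678)(1 − 0.857200) = 0.9665

0.9665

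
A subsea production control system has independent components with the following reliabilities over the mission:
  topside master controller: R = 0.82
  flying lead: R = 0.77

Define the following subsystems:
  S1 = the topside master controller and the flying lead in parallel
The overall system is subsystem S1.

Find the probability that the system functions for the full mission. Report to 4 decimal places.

Parallel (topside master controller and flying lead): 1 − (1 − 0.820000)(1 − 0.770000) = 0.9586

0.9586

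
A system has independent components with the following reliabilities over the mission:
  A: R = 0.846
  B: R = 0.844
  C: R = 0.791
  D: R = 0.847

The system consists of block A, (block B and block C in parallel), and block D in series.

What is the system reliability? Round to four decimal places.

0.6932

Parallel (B and C): 1 − (1 − 0.844000)(1 − 0.791000) = 0.967396
Series (A, [0.967396], and D): 0.846000 × 0.967396 × 0.847000 = 0.6932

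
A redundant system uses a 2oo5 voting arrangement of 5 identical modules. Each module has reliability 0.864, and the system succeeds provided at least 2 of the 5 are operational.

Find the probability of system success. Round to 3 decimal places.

R = Σ_{i=2}^{5} C(5,i) p^i (1−p)^{5−i} with p = 0.864
C(5,2)·0.864^2·0.136^3 = 0.01878
C(5,3)·0.864^3·0.136^2 = 0.11929
C(5,4)·0.864^4·0.136^1 = 0.37893
C(5,5)·0.864^5·0.136^0 = 0.48147
Sum = 0.998

0.998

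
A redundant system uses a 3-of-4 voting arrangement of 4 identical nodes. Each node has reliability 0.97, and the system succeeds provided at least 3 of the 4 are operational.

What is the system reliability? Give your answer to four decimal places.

R = Σ_{i=3}^{4} C(4,i) p^i (1−p)^{4−i} with p = 0.97
C(4,3)·0.97^3·0.03^1 = 0.109521
C(4,4)·0.97^4·0.03^0 = 0.885293
Sum = 0.9948

0.9948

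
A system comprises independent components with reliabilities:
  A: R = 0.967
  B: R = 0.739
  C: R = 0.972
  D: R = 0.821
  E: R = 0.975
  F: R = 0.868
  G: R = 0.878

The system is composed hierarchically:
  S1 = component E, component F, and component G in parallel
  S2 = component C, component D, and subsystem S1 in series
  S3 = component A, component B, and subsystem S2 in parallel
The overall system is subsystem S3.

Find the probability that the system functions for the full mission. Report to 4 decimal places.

0.9983

Parallel (E, F, and G): 1 − (1 − 0.975000)(1 − 0.868000)(1 − 0.878000) = 0.999597
Series (C, D, and [0.999597]): 0.972000 × 0.821000 × 0.999597 = 0.797690
Parallel (A, B, and [0.797690]): 1 − (1 − 0.967000)(1 − 0.739000)(1 − 0.797690) = 0.9983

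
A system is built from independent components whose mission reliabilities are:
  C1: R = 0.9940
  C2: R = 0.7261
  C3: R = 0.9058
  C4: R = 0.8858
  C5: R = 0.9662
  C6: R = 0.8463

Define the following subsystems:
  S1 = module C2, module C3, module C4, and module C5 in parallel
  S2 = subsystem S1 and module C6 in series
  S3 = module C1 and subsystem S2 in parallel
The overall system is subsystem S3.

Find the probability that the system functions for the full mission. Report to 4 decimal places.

Parallel (C2, C3, C4, and C5): 1 − (1 − 0.726100)(1 − 0.905800)(1 − 0.885800)(1 − 0.966200) = 0.999900
Series ([0.999900] and C6): 0.999900 × 0.846300 = 0.846215
Parallel (C1 and [0.846215]): 1 − (1 − 0.994000)(1 − 0.846215) = 0.9991

0.9991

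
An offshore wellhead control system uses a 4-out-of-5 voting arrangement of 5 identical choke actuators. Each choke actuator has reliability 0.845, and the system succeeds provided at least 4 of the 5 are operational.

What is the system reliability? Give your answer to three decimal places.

R = Σ_{i=4}^{5} C(5,i) p^i (1−p)^{5−i} with p = 0.845
C(5,4)·0.845^4·0.155^1 = 0.39512
C(5,5)·0.845^5·0.155^0 = 0.43081
Sum = 0.826

0.826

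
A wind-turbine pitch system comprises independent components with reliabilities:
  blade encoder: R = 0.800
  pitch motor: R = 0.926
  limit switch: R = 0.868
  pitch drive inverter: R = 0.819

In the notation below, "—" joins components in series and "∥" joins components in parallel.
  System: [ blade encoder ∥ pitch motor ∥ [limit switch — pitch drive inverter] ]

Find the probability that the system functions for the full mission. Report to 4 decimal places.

Series (limit switch and pitch drive inverter): 0.868000 × 0.819000 = 0.710892
Parallel (blade encoder, pitch motor, and [0.710892]): 1 − (1 − 0.800000)(1 − 0.926000)(1 − 0.710892) = 0.9957

0.9957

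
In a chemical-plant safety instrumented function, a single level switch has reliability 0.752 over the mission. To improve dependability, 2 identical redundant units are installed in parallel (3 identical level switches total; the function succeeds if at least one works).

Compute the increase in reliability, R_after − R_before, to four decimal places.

R_before = 0.752
R_after = 1 − (1 − 0.752)^3 = 0.9847
ΔR = 0.9847 − 0.752 = 0.2327

0.2327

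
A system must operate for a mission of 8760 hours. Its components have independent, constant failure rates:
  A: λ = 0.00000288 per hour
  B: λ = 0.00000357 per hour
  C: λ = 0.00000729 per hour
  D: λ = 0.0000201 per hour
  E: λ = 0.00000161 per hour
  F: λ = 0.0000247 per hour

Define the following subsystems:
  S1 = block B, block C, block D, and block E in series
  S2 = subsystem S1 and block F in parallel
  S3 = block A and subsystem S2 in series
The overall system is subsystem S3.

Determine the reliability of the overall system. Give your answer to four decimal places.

0.9280

R(A) = exp(−0.00000288 × 8760) = 0.975087
R(B) = exp(−0.00000357 × 8760) = 0.969211
R(C) = exp(−0.00000729 × 8760) = 0.938136
R(D) = exp(−0.0000201 × 8760) = 0.838554
R(E) = exp(−0.00000161 × 8760) = 0.985995
R(F) = exp(−0.0000247 × 8760) = 0.805436
Series (B, C, D, and E): 0.969211 × 0.938136 × 0.838554 × 0.985995 = 0.751778
Parallel ([0.751778] and F): 1 − (1 − 0.751778)(1 − 0.805436) = 0.951705
Series (A and [0.951705]): 0.975087 × 0.951705 = 0.9280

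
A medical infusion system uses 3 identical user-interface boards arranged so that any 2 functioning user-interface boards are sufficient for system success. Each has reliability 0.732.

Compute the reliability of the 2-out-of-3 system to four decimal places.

0.8230

R = Σ_{i=2}^{3} C(3,i) p^i (1−p)^{3−i} with p = 0.732
C(3,2)·0.732^2·0.268^1 = 0.430802
C(3,3)·0.732^3·0.268^0 = 0.392223
Sum = 0.8230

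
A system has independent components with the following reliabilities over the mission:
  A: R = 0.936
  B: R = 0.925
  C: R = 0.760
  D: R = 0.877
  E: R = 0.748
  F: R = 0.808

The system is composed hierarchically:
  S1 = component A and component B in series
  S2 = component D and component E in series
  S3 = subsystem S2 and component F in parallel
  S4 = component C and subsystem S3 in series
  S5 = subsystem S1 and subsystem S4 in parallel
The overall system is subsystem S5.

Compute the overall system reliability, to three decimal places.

Series (A and B): 0.93600 × 0.92500 = 0.86580
Series (D and E): 0.87700 × 0.74800 = 0.65600
Parallel ([0.65600] and F): 1 − (1 − 0.65600)(1 − 0.80800) = 0.93395
Series (C and [0.93395]): 0.76000 × 0.93395 = 0.70980
Parallel ([0.86580] and [0.70980]): 1 − (1 − 0.86580)(1 − 0.70980) = 0.961

0.961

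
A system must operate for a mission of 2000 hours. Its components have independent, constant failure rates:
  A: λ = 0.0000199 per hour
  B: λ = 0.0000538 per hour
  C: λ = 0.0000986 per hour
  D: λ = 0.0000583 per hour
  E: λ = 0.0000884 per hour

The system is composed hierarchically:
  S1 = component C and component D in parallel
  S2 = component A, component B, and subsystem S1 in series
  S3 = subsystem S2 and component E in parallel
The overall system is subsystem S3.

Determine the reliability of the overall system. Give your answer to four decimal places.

0.9750

R(A) = exp(−0.0000199 × 2000) = 0.960982
R(B) = exp(−0.0000538 × 2000) = 0.897987
R(C) = exp(−0.0000986 × 2000) = 0.821026
R(D) = exp(−0.0000583 × 2000) = 0.889941
R(E) = exp(−0.0000884 × 2000) = 0.837947
Parallel (C and D): 1 − (1 − 0.821026)(1 − 0.889941) = 0.980302
Series (A, B, and [0.980302]): 0.960982 × 0.897987 × 0.980302 = 0.845951
Parallel ([0.845951] and E): 1 − (1 − 0.845951)(1 − 0.837947) = 0.9750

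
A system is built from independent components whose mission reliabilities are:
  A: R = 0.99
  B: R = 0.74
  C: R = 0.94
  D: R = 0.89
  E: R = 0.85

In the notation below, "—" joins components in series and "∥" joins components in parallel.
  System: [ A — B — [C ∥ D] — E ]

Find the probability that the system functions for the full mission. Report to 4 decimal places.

0.6186

Parallel (C and D): 1 − (1 − 0.940000)(1 − 0.890000) = 0.993400
Series (A, B, [0.993400], and E): 0.990000 × 0.740000 × 0.993400 × 0.850000 = 0.6186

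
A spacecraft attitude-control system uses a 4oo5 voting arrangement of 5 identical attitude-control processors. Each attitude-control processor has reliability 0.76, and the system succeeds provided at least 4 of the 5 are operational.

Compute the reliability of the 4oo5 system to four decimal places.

0.6539

R = Σ_{i=4}^{5} C(5,i) p^i (1−p)^{5−i} with p = 0.76
C(5,4)·0.76^4·0.24^1 = 0.400346
C(5,5)·0.76^5·0.24^0 = 0.253553
Sum = 0.6539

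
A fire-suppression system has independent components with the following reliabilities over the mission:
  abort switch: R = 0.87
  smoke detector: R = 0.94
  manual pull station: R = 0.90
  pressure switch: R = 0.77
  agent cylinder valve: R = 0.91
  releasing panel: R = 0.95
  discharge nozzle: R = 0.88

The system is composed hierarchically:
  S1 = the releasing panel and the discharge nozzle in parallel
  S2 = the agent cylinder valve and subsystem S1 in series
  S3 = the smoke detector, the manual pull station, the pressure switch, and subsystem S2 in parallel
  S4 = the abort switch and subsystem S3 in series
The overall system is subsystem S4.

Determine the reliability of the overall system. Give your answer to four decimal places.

Parallel (releasing panel and discharge nozzle): 1 − (1 − 0.950000)(1 − 0.880000) = 0.994000
Series (agent cylinder valve and [0.994000]): 0.910000 × 0.994000 = 0.904540
Parallel (smoke detector, manual pull station, pressure switch, and [0.904540]): 1 − (1 − 0.940000)(1 − 0.900000)(1 − 0.770000)(1 − 0.904540) = 0.999868
Series (abort switch and [0.999868]): 0.870000 × 0.999868 = 0.8699

0.8699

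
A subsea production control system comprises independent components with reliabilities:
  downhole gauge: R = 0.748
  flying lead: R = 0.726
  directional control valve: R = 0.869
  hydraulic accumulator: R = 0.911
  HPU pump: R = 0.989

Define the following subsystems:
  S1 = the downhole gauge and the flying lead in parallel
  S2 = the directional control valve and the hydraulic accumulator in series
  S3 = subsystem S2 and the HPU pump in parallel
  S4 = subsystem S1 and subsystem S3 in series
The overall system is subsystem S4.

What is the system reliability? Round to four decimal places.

0.9288

Parallel (downhole gauge and flying lead): 1 − (1 − 0.748000)(1 − 0.726000) = 0.930952
Series (directional control valve and hydraulic accumulator): 0.869000 × 0.911000 = 0.791659
Parallel ([0.791659] and HPU pump): 1 − (1 − 0.791659)(1 − 0.989000) = 0.997708
Series ([0.930952] and [0.997708]): 0.930952 × 0.997708 = 0.9288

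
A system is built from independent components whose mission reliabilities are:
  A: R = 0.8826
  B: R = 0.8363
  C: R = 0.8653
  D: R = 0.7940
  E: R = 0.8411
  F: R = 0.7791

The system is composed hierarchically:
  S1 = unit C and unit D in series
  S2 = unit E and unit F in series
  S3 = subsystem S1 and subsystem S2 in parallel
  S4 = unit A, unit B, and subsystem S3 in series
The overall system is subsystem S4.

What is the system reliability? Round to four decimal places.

0.6585

Series (C and D): 0.865300 × 0.794000 = 0.687048
Series (E and F): 0.841100 × 0.779100 = 0.655301
Parallel ([0.687048] and [0.655301]): 1 − (1 − 0.687048)(1 − 0.655301) = 0.892126
Series (A, B, and [0.892126]): 0.882600 × 0.836300 × 0.892126 = 0.6585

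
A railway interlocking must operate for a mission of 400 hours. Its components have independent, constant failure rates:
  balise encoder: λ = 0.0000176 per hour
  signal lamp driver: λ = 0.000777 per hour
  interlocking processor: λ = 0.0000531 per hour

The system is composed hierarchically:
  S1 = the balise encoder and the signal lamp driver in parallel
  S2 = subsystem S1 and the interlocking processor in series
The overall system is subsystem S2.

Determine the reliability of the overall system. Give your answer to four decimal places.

0.9771

R(balise encoder) = exp(−0.0000176 × 400) = 0.992985
R(signal lamp driver) = exp(−0.000777 × 400) = 0.732860
R(interlocking processor) = exp(−0.0000531 × 400) = 0.978984
Parallel (balise encoder and signal lamp driver): 1 − (1 − 0.992985)(1 − 0.732860) = 0.998126
Series ([0.998126] and interlocking processor): 0.998126 × 0.978984 = 0.9771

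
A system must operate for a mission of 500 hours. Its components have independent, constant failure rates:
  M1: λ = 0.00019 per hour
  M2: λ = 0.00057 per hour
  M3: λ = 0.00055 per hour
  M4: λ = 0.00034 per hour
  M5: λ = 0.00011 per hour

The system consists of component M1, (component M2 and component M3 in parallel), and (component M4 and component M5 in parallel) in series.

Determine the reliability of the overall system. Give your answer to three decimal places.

R(M1) = exp(−0.00019 × 500) = 0.90937
R(M2) = exp(−0.00057 × 500) = 0.75201
R(M3) = exp(−0.00055 × 500) = 0.75957
R(M4) = exp(−0.00034 × 500) = 0.84366
R(M5) = exp(−0.00011 × 500) = 0.94649
Parallel (M2 and M3): 1 − (1 − 0.75201)(1 − 0.75957) = 0.94038
Parallel (M4 and M5): 1 − (1 − 0.84366)(1 − 0.94649) = 0.99163
Series (M1, [0.94038], and [0.99163]): 0.90937 × 0.94038 × 0.99163 = 0.848

0.848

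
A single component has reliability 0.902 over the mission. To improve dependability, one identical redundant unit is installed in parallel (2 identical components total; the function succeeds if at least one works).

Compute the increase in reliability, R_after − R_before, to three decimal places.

R_before = 0.902
R_after = 1 − (1 − 0.902)^2 = 0.990
ΔR = 0.990 − 0.902 = 0.088

0.088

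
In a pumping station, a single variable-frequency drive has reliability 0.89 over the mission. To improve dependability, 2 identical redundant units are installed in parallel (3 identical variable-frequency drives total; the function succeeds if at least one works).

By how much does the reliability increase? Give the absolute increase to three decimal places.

R_before = 0.89
R_after = 1 − (1 − 0.89)^3 = 0.999
ΔR = 0.999 − 0.89 = 0.109

0.109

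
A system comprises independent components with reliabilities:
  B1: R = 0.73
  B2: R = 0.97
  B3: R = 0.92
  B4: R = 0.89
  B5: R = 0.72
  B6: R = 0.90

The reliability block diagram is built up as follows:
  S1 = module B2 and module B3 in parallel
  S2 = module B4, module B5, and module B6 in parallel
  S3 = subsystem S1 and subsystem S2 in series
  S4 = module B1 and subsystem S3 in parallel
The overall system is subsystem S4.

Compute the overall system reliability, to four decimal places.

0.9985

Parallel (B2 and B3): 1 − (1 − 0.970000)(1 − 0.920000) = 0.997600
Parallel (B4, B5, and B6): 1 − (1 − 0.890000)(1 − 0.720000)(1 − 0.900000) = 0.996920
Series ([0.997600] and [0.996920]): 0.997600 × 0.996920 = 0.994527
Parallel (B1 and [0.994527]): 1 − (1 − 0.730000)(1 − 0.994527) = 0.9985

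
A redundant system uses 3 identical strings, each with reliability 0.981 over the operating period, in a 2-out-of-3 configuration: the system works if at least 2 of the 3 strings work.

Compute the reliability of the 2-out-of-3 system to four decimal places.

R = Σ_{i=2}^{3} C(3,i) p^i (1−p)^{3−i} with p = 0.981
C(3,2)·0.981^2·0.019^1 = 0.054855
C(3,3)·0.981^3·0.019^0 = 0.944076
Sum = 0.9989

0.9989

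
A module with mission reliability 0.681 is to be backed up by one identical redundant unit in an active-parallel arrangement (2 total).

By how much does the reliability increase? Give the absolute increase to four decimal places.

R_before = 0.681
R_after = 1 − (1 − 0.681)^2 = 0.8982
ΔR = 0.8982 − 0.681 = 0.2172

0.2172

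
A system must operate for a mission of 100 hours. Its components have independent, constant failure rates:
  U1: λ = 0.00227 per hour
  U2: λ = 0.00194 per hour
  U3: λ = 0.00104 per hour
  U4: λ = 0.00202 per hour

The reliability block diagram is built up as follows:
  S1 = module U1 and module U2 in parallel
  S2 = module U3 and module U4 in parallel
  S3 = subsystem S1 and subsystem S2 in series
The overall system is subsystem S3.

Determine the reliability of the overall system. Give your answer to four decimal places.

R(U1) = exp(−0.00227 × 100) = 0.796921
R(U2) = exp(−0.00194 × 100) = 0.823658
R(U3) = exp(−0.00104 × 100) = 0.901225
R(U4) = exp(−0.00202 × 100) = 0.817095
Parallel (U1 and U2): 1 − (1 − 0.796921)(1 − 0.823658) = 0.964189
Parallel (U3 and U4): 1 − (1 − 0.901225)(1 − 0.817095) = 0.981934
Series ([0.964189] and [0.981934]): 0.964189 × 0.981934 = 0.9468

0.9468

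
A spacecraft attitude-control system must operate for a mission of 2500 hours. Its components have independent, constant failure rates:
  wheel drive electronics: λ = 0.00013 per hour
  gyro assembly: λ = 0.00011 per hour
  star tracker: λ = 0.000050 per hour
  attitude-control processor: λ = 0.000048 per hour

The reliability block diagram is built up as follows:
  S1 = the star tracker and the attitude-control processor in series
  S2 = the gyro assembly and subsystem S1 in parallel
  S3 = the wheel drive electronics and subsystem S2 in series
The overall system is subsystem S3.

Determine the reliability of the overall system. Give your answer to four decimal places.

R(wheel drive electronics) = exp(−0.00013 × 2500) = 0.722527
R(gyro assembly) = exp(−0.00011 × 2500) = 0.759572
R(star tracker) = exp(−0.000050 × 2500) = 0.882497
R(attitude-control processor) = exp(−0.000048 × 2500) = 0.886920
Series (star tracker and attitude-control processor): 0.882497 × 0.886920 = 0.782704
Parallel (gyro assembly and [0.782704]): 1 − (1 − 0.759572)(1 − 0.782704) = 0.947756
Series (wheel drive electronics and [0.947756]): 0.722527 × 0.947756 = 0.6848

0.6848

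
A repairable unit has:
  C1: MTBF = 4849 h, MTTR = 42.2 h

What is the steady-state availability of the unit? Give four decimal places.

0.9914

A(C1) = MTBF/(MTBF+MTTR) = 4849/(4849+42.2) = 0.9914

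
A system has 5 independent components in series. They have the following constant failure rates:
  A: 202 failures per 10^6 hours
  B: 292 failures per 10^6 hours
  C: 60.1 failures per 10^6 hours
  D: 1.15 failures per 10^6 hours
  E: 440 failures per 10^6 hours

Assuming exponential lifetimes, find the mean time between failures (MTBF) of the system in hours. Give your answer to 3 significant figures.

1000

Series of exponential components: λ_sys = Σ λ_i
λ_sys = 0.000202 + 0.000292 + 0.0000601 + 0.00000115 + 0.000440 = 9.9525e-04 /h
MTBF = 1 / λ_sys = 1000 h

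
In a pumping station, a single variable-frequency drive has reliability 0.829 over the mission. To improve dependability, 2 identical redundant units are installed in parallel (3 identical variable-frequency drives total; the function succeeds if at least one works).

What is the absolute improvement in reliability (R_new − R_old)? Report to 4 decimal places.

R_before = 0.829
R_after = 1 − (1 − 0.829)^3 = 0.9950
ΔR = 0.9950 − 0.829 = 0.1660

0.1660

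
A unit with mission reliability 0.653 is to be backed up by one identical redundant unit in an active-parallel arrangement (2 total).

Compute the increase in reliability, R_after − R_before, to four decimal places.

R_before = 0.653
R_after = 1 − (1 − 0.653)^2 = 0.8796
ΔR = 0.8796 − 0.653 = 0.2266

0.2266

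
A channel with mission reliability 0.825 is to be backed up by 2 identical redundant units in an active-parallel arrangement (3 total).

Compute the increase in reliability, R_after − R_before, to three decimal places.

0.170

R_before = 0.825
R_after = 1 − (1 − 0.825)^3 = 0.995
ΔR = 0.995 − 0.825 = 0.170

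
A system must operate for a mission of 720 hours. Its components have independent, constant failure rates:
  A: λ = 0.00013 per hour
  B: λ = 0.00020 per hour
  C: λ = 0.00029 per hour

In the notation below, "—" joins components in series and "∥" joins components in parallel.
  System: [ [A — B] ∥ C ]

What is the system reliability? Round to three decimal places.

0.960

R(A) = exp(−0.00013 × 720) = 0.91065
R(B) = exp(−0.00020 × 720) = 0.86589
R(C) = exp(−0.00029 × 720) = 0.81156
Series (A and B): 0.91065 × 0.86589 = 0.78852
Parallel ([0.78852] and C): 1 − (1 − 0.78852)(1 − 0.81156) = 0.960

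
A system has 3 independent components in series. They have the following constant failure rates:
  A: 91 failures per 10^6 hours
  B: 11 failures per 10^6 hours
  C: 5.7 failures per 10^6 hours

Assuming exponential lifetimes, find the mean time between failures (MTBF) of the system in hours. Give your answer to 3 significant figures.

Series of exponential components: λ_sys = Σ λ_i
λ_sys = 0.000091 + 0.000011 + 0.0000057 = 1.0770e-04 /h
MTBF = 1 / λ_sys = 9290 h

9290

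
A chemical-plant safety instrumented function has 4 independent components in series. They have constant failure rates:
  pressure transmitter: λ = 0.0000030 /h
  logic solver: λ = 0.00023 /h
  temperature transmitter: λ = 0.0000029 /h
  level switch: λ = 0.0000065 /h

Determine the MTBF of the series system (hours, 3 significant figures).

Series of exponential components: λ_sys = Σ λ_i
λ_sys = 0.0000030 + 0.00023 + 0.0000029 + 0.0000065 = 2.4240e-04 /h
MTBF = 1 / λ_sys = 4130 h

4130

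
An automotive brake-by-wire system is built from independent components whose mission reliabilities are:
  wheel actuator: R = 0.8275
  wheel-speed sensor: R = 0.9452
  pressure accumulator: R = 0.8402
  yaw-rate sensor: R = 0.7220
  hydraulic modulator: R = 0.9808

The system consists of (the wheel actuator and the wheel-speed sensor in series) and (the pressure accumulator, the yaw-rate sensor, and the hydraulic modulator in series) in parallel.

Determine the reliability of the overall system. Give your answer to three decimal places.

Series (wheel actuator and wheel-speed sensor): 0.82750 × 0.94520 = 0.78215
Series (pressure accumulator, yaw-rate sensor, and hydraulic modulator): 0.84020 × 0.72200 × 0.98080 = 0.59498
Parallel ([0.78215] and [0.59498]): 1 − (1 − 0.78215)(1 − 0.59498) = 0.912

0.912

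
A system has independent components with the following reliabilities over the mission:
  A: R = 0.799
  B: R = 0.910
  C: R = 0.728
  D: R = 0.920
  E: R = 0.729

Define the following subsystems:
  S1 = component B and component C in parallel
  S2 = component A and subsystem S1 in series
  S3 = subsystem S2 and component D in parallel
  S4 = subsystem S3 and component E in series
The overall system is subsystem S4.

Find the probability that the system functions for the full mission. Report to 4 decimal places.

Parallel (B and C): 1 − (1 − 0.910000)(1 − 0.728000) = 0.975520
Series (A and [0.975520]): 0.799000 × 0.975520 = 0.779440
Parallel ([0.779440] and D): 1 − (1 − 0.779440)(1 − 0.920000) = 0.982355
Series ([0.982355] and E): 0.982355 × 0.729000 = 0.7161

0.7161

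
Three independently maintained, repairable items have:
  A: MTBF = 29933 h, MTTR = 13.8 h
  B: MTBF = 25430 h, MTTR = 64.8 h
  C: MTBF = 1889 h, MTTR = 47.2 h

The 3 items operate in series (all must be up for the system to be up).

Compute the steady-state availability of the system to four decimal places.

A(A) = MTBF/(MTBF+MTTR) = 29933/(29933+13.8) = 0.999539
A(B) = MTBF/(MTBF+MTTR) = 25430/(25430+64.8) = 0.997458
A(C) = MTBF/(MTBF+MTTR) = 1889/(1889+47.2) = 0.975622
Series availability: 0.999539 × 0.997458 × 0.975622 = 0.9727

0.9727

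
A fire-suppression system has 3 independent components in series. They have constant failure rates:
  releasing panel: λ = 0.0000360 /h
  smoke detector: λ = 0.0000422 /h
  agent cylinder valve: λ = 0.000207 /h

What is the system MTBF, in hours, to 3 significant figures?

3510

Series of exponential components: λ_sys = Σ λ_i
λ_sys = 0.0000360 + 0.0000422 + 0.000207 = 2.8520e-04 /h
MTBF = 1 / λ_sys = 3510 h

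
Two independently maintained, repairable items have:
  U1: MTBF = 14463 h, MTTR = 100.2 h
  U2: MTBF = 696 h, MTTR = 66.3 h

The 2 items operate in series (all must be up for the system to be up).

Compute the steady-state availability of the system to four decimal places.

A(U1) = MTBF/(MTBF+MTTR) = 14463/(14463+100.2) = 0.993120
A(U2) = MTBF/(MTBF+MTTR) = 696/(696+66.3) = 0.913026
Series availability: 0.993120 × 0.913026 = 0.9067

0.9067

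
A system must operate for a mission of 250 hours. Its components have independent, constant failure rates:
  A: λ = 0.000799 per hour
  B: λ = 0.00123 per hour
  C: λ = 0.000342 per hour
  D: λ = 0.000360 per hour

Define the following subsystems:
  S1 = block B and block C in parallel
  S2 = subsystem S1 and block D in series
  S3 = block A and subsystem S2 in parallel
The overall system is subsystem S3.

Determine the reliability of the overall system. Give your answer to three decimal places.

R(A) = exp(−0.000799 × 250) = 0.81894
R(B) = exp(−0.00123 × 250) = 0.73528
R(C) = exp(−0.000342 × 250) = 0.91805
R(D) = exp(−0.000360 × 250) = 0.91393
Parallel (B and C): 1 − (1 − 0.73528)(1 − 0.91805) = 0.97831
Series ([0.97831] and D): 0.97831 × 0.91393 = 0.89411
Parallel (A and [0.89411]): 1 − (1 − 0.81894)(1 − 0.89411) = 0.981

0.981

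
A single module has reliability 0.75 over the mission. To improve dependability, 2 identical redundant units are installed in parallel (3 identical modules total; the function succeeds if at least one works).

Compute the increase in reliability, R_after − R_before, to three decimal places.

R_before = 0.75
R_after = 1 − (1 − 0.75)^3 = 0.984
ΔR = 0.984 − 0.75 = 0.234

0.234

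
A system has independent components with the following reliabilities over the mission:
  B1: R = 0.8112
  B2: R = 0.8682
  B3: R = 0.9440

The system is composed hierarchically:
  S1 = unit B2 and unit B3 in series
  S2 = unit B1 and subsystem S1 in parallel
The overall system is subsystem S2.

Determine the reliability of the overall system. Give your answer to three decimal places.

Series (B2 and B3): 0.86820 × 0.94400 = 0.81958
Parallel (B1 and [0.81958]): 1 − (1 − 0.81120)(1 − 0.81958) = 0.966

0.966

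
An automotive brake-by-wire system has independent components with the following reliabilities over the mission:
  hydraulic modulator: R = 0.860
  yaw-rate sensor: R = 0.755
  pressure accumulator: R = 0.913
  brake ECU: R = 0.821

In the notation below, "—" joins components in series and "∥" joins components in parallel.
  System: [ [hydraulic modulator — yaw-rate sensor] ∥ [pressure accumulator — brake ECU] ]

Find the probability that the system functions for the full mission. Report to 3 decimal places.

0.912

Series (hydraulic modulator and yaw-rate sensor): 0.86000 × 0.75500 = 0.64930
Series (pressure accumulator and brake ECU): 0.91300 × 0.82100 = 0.74957
Parallel ([0.64930] and [0.74957]): 1 − (1 − 0.64930)(1 − 0.74957) = 0.912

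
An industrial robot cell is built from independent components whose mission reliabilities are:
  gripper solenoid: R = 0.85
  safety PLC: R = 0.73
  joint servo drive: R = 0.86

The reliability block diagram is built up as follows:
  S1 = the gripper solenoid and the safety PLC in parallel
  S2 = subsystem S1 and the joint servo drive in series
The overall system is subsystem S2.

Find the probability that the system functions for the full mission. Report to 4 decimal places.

0.8252

Parallel (gripper solenoid and safety PLC): 1 − (1 − 0.850000)(1 − 0.730000) = 0.959500
Series ([0.959500] and joint servo drive): 0.959500 × 0.860000 = 0.8252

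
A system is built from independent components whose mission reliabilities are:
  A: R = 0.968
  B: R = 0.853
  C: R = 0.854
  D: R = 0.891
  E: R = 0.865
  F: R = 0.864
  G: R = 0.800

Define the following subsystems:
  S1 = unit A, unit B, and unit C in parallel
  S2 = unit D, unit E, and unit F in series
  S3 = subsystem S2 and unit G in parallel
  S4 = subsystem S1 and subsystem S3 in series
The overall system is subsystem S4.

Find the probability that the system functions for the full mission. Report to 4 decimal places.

Parallel (A, B, and C): 1 − (1 − 0.968000)(1 − 0.853000)(1 − 0.854000) = 0.999313
Series (D, E, and F): 0.891000 × 0.865000 × 0.864000 = 0.665898
Parallel ([0.665898] and G): 1 − (1 − 0.665898)(1 − 0.800000) = 0.933180
Series ([0.999313] and [0.933180]): 0.999313 × 0.933180 = 0.9325

0.9325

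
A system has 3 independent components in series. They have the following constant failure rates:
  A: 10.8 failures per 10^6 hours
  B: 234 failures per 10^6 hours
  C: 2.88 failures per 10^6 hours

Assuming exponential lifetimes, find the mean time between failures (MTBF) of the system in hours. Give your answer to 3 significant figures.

4040

Series of exponential components: λ_sys = Σ λ_i
λ_sys = 0.0000108 + 0.000234 + 0.00000288 = 2.4768e-04 /h
MTBF = 1 / λ_sys = 4040 h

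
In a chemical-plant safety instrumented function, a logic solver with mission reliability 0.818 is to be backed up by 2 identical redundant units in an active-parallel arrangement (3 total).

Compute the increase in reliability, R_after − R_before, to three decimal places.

0.176

R_before = 0.818
R_after = 1 − (1 − 0.818)^3 = 0.994
ΔR = 0.994 − 0.818 = 0.176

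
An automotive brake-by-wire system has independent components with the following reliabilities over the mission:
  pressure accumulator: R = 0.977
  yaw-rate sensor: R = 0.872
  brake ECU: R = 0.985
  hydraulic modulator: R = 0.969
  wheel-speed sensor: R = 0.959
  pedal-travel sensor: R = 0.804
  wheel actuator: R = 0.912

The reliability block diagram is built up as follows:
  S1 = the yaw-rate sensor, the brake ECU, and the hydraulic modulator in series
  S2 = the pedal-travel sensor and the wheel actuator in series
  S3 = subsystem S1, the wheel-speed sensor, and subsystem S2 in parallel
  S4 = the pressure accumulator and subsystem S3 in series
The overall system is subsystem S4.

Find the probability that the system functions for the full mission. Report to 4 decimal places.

Series (yaw-rate sensor, brake ECU, and hydraulic modulator): 0.872000 × 0.985000 × 0.969000 = 0.832293
Series (pedal-travel sensor and wheel actuator): 0.804000 × 0.912000 = 0.733248
Parallel ([0.832293], wheel-speed sensor, and [0.733248]): 1 − (1 − 0.832293)(1 − 0.959000)(1 − 0.733248) = 0.998166
Series (pressure accumulator and [0.998166]): 0.977000 × 0.998166 = 0.9752

0.9752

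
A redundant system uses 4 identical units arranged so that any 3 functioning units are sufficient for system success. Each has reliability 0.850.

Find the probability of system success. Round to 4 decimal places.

0.8905

R = Σ_{i=3}^{4} C(4,i) p^i (1−p)^{4−i} with p = 0.850
C(4,3)·0.850^3·0.150^1 = 0.368475
C(4,4)·0.850^4·0.150^0 = 0.522006
Sum = 0.8905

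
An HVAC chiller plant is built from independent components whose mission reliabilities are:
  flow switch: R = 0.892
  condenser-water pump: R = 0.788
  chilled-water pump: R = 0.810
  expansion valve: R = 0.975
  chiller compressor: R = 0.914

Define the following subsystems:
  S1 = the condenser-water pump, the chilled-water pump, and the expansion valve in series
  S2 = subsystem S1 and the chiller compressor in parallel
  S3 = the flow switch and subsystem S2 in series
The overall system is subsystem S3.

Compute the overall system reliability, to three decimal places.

Series (condenser-water pump, chilled-water pump, and expansion valve): 0.78800 × 0.81000 × 0.97500 = 0.62232
Parallel ([0.62232] and chiller compressor): 1 − (1 − 0.62232)(1 − 0.91400) = 0.96752
Series (flow switch and [0.96752]): 0.89200 × 0.96752 = 0.863

0.863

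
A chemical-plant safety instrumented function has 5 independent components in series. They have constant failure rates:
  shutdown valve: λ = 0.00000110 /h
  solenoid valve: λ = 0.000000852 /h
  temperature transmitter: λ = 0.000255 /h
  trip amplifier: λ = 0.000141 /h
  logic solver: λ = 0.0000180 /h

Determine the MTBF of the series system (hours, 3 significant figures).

2400

Series of exponential components: λ_sys = Σ λ_i
λ_sys = 0.00000110 + 0.000000852 + 0.000255 + 0.000141 + 0.0000180 = 4.1595e-04 /h
MTBF = 1 / λ_sys = 2400 h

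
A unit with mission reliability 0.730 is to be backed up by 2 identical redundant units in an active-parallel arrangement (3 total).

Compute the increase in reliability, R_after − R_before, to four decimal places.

0.2503

R_before = 0.730
R_after = 1 − (1 − 0.730)^3 = 0.9803
ΔR = 0.9803 − 0.730 = 0.2503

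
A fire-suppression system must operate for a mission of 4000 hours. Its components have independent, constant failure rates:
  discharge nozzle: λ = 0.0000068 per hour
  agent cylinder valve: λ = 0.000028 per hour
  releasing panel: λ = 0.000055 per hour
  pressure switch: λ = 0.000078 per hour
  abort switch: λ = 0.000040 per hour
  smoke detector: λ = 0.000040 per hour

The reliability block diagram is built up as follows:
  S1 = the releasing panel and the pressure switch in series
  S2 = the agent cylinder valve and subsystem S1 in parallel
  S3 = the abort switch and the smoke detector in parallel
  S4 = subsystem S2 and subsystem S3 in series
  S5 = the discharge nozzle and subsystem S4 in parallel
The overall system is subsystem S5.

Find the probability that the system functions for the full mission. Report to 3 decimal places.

R(discharge nozzle) = exp(−0.0000068 × 4000) = 0.97317
R(agent cylinder valve) = exp(−0.000028 × 4000) = 0.89404
R(releasing panel) = exp(−0.000055 × 4000) = 0.80252
R(pressure switch) = exp(−0.000078 × 4000) = 0.73198
R(abort switch) = exp(−0.000040 × 4000) = 0.85214
R(smoke detector) = exp(−0.000040 × 4000) = 0.85214
Series (releasing panel and pressure switch): 0.80252 × 0.73198 = 0.58743
Parallel (agent cylinder valve and [0.58743]): 1 − (1 − 0.89404)(1 − 0.58743) = 0.95628
Parallel (abort switch and smoke detector): 1 − (1 − 0.85214)(1 − 0.85214) = 0.97814
Series ([0.95628] and [0.97814]): 0.95628 × 0.97814 = 0.93538
Parallel (discharge nozzle and [0.93538]): 1 − (1 − 0.97317)(1 − 0.93538) = 0.998

0.998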